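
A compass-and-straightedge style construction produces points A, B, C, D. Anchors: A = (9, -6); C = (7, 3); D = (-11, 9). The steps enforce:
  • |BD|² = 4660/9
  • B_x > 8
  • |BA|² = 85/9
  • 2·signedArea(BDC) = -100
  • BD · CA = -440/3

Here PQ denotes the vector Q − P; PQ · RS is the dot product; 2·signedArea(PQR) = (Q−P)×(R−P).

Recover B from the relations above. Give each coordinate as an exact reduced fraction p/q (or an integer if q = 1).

1. B_x = 25/3  [BD · CA = -440/3 ∩ 2·signedArea(BDC) = -100]
2. B_y = -3  [BD · CA = -440/3 ∩ 2·signedArea(BDC) = -100]
   → B = (25/3, -3)

B = (25/3, -3)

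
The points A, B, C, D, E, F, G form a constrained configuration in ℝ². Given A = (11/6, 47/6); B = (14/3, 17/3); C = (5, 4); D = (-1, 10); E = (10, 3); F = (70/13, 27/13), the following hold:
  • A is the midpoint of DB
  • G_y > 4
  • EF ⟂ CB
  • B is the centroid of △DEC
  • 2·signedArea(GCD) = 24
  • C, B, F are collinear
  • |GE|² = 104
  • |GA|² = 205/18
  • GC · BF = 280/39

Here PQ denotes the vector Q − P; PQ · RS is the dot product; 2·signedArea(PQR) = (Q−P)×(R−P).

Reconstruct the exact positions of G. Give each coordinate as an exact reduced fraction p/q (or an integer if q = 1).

1. G_x = 0  [2·signedArea(GCD) = 24 ∩ GC · BF = 280/39]
2. G_y = 5  [2·signedArea(GCD) = 24 ∩ GC · BF = 280/39]
   → G = (0, 5)

G = (0, 5)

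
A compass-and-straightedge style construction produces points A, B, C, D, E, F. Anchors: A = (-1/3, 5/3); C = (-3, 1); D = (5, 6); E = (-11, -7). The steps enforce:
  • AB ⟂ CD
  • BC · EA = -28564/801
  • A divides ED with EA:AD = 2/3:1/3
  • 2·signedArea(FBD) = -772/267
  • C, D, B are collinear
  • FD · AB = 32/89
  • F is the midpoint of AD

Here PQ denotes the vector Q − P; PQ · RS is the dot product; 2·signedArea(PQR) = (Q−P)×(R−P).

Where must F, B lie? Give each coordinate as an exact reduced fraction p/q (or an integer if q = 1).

1. F_x = 7/3  [F is the midpoint of AD]
2. F_y = 23/6  [F is the midpoint of AD]
   → F = (7/3, 23/6)
3. B_x = -209/267  [C, D, B are collinear ∩ AB ⟂ CD]
4. B_y = 637/267  [C, D, B are collinear ∩ AB ⟂ CD]
   → B = (-209/267, 637/267)

B = (-209/267, 637/267)
F = (7/3, 23/6)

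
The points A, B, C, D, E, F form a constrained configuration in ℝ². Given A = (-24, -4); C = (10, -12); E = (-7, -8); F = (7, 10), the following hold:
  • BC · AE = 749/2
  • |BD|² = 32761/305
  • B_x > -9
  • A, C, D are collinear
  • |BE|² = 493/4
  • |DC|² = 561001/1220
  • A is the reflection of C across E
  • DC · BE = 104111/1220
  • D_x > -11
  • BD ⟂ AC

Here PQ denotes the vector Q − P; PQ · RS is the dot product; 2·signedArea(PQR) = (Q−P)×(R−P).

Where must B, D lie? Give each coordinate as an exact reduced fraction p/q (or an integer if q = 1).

B = (-17/2, 3)
D = (-6633/610, -2162/305)

1. B_x = -17/2  [line -17·x + 4·y + -313/2 = 0 ∩ |BE|² = 493/4]
2. B_y = 3  [line -17·x + 4·y + -313/2 = 0 ∩ |BE|² = 493/4]
   → B = (-17/2, 3)
3. D_x = -6633/610  [A, C, D are collinear ∩ BD ⟂ AC]
4. D_y = -2162/305  [A, C, D are collinear ∩ BD ⟂ AC]
   → D = (-6633/610, -2162/305)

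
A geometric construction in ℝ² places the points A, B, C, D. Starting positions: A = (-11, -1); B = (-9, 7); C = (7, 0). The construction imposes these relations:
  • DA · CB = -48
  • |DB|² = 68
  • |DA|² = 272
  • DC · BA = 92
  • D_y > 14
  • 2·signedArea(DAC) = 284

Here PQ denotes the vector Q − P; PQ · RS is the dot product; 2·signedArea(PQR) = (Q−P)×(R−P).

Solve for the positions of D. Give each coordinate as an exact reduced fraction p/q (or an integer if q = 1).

1. D_x = -7  [DC · BA = 92 ∩ DA · CB = -48]
2. D_y = 15  [DC · BA = 92 ∩ DA · CB = -48]
   → D = (-7, 15)

D = (-7, 15)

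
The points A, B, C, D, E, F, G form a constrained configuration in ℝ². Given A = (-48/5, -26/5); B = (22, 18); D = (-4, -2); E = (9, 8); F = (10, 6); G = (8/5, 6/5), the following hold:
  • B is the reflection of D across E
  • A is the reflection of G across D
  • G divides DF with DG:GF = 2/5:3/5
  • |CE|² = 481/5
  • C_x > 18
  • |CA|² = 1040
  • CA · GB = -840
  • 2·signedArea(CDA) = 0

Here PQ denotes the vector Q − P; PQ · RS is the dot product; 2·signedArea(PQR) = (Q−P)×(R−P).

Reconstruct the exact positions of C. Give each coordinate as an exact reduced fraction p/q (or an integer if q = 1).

C = (92/5, 54/5)

1. C_x = 92/5  [2·signedArea(CDA) = 0 ∩ CA · GB = -840]
2. C_y = 54/5  [2·signedArea(CDA) = 0 ∩ CA · GB = -840]
   → C = (92/5, 54/5)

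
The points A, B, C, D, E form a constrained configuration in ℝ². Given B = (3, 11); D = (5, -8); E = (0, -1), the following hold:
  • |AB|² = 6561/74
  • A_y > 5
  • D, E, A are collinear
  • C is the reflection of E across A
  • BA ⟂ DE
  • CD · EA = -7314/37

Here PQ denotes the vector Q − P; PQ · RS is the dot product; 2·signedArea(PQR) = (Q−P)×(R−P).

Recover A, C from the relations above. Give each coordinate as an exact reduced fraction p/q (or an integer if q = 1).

1. A_x = -345/74  [D, E, A are collinear ∩ BA ⟂ DE]
2. A_y = 409/74  [D, E, A are collinear ∩ BA ⟂ DE]
   → A = (-345/74, 409/74)
3. C_x = -345/37  [C is the reflection of E across A]
4. C_y = 446/37  [C is the reflection of E across A]
   → C = (-345/37, 446/37)

A = (-345/74, 409/74)
C = (-345/37, 446/37)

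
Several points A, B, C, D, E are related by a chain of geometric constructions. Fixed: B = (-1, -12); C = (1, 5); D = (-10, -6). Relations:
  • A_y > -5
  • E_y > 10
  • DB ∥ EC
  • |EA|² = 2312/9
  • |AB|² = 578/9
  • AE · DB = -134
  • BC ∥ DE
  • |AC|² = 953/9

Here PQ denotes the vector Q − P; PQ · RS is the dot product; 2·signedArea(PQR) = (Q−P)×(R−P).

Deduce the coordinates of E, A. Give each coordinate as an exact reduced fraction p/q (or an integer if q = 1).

1. E_x = -8  [DB ∥ EC ∩ BC ∥ DE]
2. E_y = 11  [DB ∥ EC ∩ BC ∥ DE]
   → E = (-8, 11)
3. A_x = -10/3  [line -9·x + 6·y + -4 = 0 ∩ |AB|² = 578/9]
4. A_y = -13/3  [line -9·x + 6·y + -4 = 0 ∩ |AB|² = 578/9]
   → A = (-10/3, -13/3)

A = (-10/3, -13/3)
E = (-8, 11)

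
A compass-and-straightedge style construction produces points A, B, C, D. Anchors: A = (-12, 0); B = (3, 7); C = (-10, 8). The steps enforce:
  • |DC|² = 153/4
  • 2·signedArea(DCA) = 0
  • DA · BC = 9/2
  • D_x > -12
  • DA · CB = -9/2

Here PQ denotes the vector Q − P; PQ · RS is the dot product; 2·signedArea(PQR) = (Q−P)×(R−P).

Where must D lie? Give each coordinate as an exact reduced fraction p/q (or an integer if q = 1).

1. D_x = -23/2  [2·signedArea(DCA) = 0 ∩ DA · CB = -9/2]
2. D_y = 2  [2·signedArea(DCA) = 0 ∩ DA · CB = -9/2]
   → D = (-23/2, 2)

D = (-23/2, 2)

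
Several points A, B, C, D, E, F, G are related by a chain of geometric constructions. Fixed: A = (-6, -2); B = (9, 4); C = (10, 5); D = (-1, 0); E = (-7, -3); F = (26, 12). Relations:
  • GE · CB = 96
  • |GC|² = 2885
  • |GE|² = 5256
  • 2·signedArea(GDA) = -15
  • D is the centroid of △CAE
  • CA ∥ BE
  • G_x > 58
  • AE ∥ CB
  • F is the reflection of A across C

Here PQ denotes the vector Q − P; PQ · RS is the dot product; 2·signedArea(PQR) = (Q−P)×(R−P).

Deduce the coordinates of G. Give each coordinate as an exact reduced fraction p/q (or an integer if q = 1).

G = (59, 27)

1. G_x = 59  [GE · CB = 96 ∩ 2·signedArea(GDA) = -15]
2. G_y = 27  [GE · CB = 96 ∩ 2·signedArea(GDA) = -15]
   → G = (59, 27)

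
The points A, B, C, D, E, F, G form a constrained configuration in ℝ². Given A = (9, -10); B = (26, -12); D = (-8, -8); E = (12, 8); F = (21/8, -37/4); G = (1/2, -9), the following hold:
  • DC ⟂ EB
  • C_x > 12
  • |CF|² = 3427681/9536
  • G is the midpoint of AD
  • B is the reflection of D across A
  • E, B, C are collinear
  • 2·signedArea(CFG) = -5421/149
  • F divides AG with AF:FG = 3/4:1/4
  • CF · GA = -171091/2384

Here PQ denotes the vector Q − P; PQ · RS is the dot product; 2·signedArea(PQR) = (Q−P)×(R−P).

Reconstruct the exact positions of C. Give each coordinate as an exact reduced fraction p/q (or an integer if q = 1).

1. C_x = 1928/149  [E, B, C are collinear ∩ DC ⟂ EB]
2. C_y = 992/149  [E, B, C are collinear ∩ DC ⟂ EB]
   → C = (1928/149, 992/149)

C = (1928/149, 992/149)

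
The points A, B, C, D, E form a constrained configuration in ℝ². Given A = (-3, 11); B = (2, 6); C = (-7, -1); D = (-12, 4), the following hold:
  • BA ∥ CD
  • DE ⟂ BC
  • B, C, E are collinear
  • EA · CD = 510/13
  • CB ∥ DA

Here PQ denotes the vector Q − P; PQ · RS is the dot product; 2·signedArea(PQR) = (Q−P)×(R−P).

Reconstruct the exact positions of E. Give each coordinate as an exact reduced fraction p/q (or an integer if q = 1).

E = (-100/13, -20/13)

1. E_x = -100/13  [B, C, E are collinear ∩ DE ⟂ BC]
2. E_y = -20/13  [B, C, E are collinear ∩ DE ⟂ BC]
   → E = (-100/13, -20/13)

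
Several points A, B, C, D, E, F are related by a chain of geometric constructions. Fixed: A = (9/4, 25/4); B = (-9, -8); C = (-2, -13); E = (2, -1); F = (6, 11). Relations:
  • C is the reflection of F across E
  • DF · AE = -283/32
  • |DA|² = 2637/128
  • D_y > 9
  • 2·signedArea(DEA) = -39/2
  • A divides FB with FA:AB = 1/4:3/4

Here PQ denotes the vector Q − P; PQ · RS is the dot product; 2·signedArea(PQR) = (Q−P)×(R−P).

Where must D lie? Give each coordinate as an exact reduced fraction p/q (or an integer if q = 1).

D = (81/16, 157/16)

1. D_x = 81/16  [2·signedArea(DEA) = -39/2 ∩ DF · AE = -283/32]
2. D_y = 157/16  [2·signedArea(DEA) = -39/2 ∩ DF · AE = -283/32]
   → D = (81/16, 157/16)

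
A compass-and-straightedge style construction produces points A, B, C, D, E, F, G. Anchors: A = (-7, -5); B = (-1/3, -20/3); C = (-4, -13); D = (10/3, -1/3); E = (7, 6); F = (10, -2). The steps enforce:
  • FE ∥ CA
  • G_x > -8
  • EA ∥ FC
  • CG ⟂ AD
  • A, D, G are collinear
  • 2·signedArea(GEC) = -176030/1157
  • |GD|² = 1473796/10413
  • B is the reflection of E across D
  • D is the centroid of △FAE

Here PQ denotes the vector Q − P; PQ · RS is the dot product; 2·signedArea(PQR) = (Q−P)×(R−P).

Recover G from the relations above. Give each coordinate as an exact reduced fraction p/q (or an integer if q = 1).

1. G_x = -8688/1157  [A, D, G are collinear ∩ CG ⟂ AD]
2. G_y = -6051/1157  [A, D, G are collinear ∩ CG ⟂ AD]
   → G = (-8688/1157, -6051/1157)

G = (-8688/1157, -6051/1157)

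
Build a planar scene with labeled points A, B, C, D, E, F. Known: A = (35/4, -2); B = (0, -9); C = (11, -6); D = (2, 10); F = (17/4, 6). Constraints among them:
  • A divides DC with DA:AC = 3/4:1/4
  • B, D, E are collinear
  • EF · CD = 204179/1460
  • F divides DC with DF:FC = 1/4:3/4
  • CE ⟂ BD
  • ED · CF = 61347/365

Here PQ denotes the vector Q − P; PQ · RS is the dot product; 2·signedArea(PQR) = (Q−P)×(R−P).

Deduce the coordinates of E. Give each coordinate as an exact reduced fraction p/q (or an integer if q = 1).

1. E_x = 158/365  [B, D, E are collinear ∩ CE ⟂ BD]
2. E_y = -1784/365  [B, D, E are collinear ∩ CE ⟂ BD]
   → E = (158/365, -1784/365)

E = (158/365, -1784/365)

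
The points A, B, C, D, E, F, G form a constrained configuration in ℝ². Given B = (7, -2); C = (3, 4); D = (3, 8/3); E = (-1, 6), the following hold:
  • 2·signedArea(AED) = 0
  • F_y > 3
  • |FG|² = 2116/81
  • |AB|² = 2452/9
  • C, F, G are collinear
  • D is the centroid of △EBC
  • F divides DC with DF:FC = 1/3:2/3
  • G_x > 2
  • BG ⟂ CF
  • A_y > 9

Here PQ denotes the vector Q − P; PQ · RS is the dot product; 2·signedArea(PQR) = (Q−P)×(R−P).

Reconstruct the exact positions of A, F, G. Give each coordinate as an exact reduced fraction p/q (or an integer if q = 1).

1. A_x = -5  [line 10/3·x + 4·y + -62/3 = 0 ∩ |AB|² = 2452/9]
2. A_y = 28/3  [line 10/3·x + 4·y + -62/3 = 0 ∩ |AB|² = 2452/9]
   → A = (-5, 28/3)
3. F_x = 3  [F divides DC with DF:FC = 1/3:2/3]
4. F_y = 28/9  [F divides DC with DF:FC = 1/3:2/3]
   → F = (3, 28/9)
5. G_x = 3  [C, F, G are collinear ∩ BG ⟂ CF]
6. G_y = -2  [C, F, G are collinear ∩ BG ⟂ CF]
   → G = (3, -2)

A = (-5, 28/3)
F = (3, 28/9)
G = (3, -2)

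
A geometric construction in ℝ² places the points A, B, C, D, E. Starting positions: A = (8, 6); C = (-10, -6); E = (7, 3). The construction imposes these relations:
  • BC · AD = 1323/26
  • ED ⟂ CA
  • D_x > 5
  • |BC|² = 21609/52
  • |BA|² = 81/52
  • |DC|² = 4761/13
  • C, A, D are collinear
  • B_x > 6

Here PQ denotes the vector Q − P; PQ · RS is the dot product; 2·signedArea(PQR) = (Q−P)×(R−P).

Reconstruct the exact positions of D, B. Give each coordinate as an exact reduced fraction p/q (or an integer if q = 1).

1. D_x = 77/13  [C, A, D are collinear ∩ ED ⟂ CA]
2. D_y = 60/13  [C, A, D are collinear ∩ ED ⟂ CA]
   → D = (77/13, 60/13)
3. B_x = 181/26  [line 27/13·x + 18/13·y + -567/26 = 0 ∩ |BA|² = 81/52]
4. B_y = 69/13  [line 27/13·x + 18/13·y + -567/26 = 0 ∩ |BA|² = 81/52]
   → B = (181/26, 69/13)

B = (181/26, 69/13)
D = (77/13, 60/13)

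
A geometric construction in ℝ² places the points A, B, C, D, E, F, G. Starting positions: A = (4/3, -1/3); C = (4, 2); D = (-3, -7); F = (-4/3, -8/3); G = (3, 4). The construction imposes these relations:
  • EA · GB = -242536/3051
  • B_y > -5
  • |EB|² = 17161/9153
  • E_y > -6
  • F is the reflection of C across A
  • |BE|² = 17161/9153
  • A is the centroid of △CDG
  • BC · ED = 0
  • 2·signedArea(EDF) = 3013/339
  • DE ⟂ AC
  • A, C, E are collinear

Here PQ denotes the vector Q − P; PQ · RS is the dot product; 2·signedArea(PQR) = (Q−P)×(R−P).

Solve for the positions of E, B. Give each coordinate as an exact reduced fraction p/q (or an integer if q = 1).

B = (-3452/1017, -4546/1017)
E = (-500/113, -607/113)

1. E_x = -500/113  [A, C, E are collinear ∩ DE ⟂ AC]
2. E_y = -607/113  [A, C, E are collinear ∩ DE ⟂ AC]
   → E = (-500/113, -607/113)
3. B_x = -3452/1017  [BC · ED = 0 ∩ EA · GB = -242536/3051]
4. B_y = -4546/1017  [BC · ED = 0 ∩ EA · GB = -242536/3051]
   → B = (-3452/1017, -4546/1017)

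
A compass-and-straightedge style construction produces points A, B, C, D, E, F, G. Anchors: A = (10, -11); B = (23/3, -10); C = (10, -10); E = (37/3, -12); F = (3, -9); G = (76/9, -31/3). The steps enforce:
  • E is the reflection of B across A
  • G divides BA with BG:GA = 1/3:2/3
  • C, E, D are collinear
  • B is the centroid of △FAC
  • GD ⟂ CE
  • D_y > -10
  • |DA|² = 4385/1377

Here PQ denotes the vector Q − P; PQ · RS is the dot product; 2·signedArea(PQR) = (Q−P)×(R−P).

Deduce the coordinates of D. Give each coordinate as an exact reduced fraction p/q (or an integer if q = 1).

D = (1418/153, -478/51)

1. D_x = 1418/153  [C, E, D are collinear ∩ GD ⟂ CE]
2. D_y = -478/51  [C, E, D are collinear ∩ GD ⟂ CE]
   → D = (1418/153, -478/51)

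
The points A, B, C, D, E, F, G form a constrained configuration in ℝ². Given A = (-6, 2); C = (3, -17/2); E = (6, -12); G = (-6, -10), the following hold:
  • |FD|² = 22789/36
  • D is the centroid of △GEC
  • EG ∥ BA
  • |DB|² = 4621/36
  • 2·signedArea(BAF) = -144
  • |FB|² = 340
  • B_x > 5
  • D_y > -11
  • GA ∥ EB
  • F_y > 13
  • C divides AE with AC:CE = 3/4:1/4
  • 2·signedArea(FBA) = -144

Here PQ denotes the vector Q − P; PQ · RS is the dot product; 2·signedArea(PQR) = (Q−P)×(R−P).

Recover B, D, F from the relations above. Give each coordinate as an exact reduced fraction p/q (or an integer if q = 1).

B = (6, 0)
D = (1, -61/6)
F = (-6, 14)

1. B_x = 6  [EG ∥ BA ∩ GA ∥ EB]
2. B_y = 0  [EG ∥ BA ∩ GA ∥ EB]
   → B = (6, 0)
3. D_x = 1  [D is the centroid of △GEC]
4. D_y = -61/6  [D is the centroid of △GEC]
   → D = (1, -61/6)
5. F_x = -6  [line -2·x + -12·y + 156 = 0 ∩ |FD|² = 22789/36]
6. F_y = 14  [line -2·x + -12·y + 156 = 0 ∩ |FD|² = 22789/36]
   → F = (-6, 14)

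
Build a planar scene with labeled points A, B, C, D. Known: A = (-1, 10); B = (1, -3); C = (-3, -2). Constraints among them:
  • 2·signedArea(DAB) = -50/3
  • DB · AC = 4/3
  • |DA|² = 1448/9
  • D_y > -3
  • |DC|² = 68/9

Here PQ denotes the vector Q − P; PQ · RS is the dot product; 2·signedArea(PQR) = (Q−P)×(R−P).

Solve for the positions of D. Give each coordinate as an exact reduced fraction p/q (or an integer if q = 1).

D = (-1/3, -8/3)

1. D_x = -1/3  [2·signedArea(DAB) = -50/3 ∩ DB · AC = 4/3]
2. D_y = -8/3  [2·signedArea(DAB) = -50/3 ∩ DB · AC = 4/3]
   → D = (-1/3, -8/3)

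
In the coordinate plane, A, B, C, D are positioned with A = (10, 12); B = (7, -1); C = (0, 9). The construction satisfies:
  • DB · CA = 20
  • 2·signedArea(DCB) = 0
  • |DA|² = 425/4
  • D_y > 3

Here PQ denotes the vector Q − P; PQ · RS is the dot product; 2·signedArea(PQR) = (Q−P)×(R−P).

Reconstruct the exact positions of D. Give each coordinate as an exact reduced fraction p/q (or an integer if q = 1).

1. D_x = 7/2  [2·signedArea(DCB) = 0 ∩ DB · CA = 20]
2. D_y = 4  [2·signedArea(DCB) = 0 ∩ DB · CA = 20]
   → D = (7/2, 4)

D = (7/2, 4)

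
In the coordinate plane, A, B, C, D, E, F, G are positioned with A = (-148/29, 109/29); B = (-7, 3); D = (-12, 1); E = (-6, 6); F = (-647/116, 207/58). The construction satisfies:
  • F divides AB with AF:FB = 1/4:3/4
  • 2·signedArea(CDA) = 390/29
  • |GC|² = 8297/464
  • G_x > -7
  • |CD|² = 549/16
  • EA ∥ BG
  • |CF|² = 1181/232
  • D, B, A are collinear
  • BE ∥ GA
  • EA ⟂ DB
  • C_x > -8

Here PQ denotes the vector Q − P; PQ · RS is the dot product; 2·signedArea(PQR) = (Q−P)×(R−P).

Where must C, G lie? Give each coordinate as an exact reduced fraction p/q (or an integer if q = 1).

C = (-15/2, 19/4)
G = (-177/29, 22/29)

1. C_x = -15/2  [line -80/29·x + 200/29·y + -1550/29 = 0 ∩ |CD|² = 549/16]
2. C_y = 19/4  [line -80/29·x + 200/29·y + -1550/29 = 0 ∩ |CD|² = 549/16]
   → C = (-15/2, 19/4)
3. G_x = -177/29  [BE ∥ GA ∩ EA ∥ BG]
4. G_y = 22/29  [BE ∥ GA ∩ EA ∥ BG]
   → G = (-177/29, 22/29)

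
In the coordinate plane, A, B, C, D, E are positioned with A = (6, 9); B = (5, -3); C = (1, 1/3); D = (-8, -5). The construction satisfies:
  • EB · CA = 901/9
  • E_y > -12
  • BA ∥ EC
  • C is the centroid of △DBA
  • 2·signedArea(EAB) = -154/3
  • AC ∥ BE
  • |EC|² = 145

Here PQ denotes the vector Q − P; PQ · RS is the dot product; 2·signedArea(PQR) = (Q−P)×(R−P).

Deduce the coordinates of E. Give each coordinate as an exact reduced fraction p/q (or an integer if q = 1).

1. E_x = 0  [BA ∥ EC ∩ AC ∥ BE]
2. E_y = -35/3  [BA ∥ EC ∩ AC ∥ BE]
   → E = (0, -35/3)

E = (0, -35/3)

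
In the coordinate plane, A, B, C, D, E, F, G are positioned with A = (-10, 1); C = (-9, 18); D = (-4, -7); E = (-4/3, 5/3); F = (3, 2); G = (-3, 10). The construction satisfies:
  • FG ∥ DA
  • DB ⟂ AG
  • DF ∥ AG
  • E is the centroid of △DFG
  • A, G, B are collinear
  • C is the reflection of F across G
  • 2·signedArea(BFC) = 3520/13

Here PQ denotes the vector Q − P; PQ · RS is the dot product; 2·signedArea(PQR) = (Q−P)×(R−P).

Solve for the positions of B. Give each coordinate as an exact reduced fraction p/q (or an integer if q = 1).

B = (-151/13, -14/13)

1. B_x = -151/13  [A, G, B are collinear ∩ DB ⟂ AG]
2. B_y = -14/13  [A, G, B are collinear ∩ DB ⟂ AG]
   → B = (-151/13, -14/13)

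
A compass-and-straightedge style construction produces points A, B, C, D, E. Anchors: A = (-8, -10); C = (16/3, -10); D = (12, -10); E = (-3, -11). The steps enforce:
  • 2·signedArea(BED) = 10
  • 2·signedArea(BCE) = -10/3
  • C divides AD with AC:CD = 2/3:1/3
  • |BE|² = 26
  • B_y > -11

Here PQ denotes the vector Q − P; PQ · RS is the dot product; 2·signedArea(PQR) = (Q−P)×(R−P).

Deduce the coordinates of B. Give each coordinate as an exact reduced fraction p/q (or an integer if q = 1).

1. B_x = 2  [2·signedArea(BCE) = -10/3 ∩ 2·signedArea(BED) = 10]
2. B_y = -10  [2·signedArea(BCE) = -10/3 ∩ 2·signedArea(BED) = 10]
   → B = (2, -10)

B = (2, -10)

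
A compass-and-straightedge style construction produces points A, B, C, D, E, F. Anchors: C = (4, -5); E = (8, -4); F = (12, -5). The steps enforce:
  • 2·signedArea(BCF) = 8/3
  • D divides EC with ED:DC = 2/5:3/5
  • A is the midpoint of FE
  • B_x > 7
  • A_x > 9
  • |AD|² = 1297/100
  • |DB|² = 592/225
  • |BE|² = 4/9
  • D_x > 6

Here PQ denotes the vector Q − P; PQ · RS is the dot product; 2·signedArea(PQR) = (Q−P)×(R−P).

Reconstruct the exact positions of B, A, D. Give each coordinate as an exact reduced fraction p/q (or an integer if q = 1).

1. B_y = -14/3  [2·signedArea(BCF) = 8/3]
2. B_x = 8  [|BE|² = 4/9]
   → B = (8, -14/3)
3. A_x = 10  [A is the midpoint of FE]
4. A_y = -9/2  [A is the midpoint of FE]
   → A = (10, -9/2)
5. D_x = 32/5  [D divides EC with ED:DC = 2/5:3/5]
6. D_y = -22/5  [D divides EC with ED:DC = 2/5:3/5]
   → D = (32/5, -22/5)

A = (10, -9/2)
B = (8, -14/3)
D = (32/5, -22/5)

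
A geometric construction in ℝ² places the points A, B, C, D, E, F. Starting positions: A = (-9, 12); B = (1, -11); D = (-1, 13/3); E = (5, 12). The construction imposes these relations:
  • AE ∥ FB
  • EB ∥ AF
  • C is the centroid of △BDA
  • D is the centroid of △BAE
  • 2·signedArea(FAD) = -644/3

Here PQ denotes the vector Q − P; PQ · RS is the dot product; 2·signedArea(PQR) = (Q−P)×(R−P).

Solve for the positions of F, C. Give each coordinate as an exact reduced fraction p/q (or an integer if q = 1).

1. F_x = -13  [AE ∥ FB ∩ EB ∥ AF]
2. F_y = -11  [AE ∥ FB ∩ EB ∥ AF]
   → F = (-13, -11)
3. C_x = -3  [C is the centroid of △BDA]
4. C_y = 16/9  [C is the centroid of △BDA]
   → C = (-3, 16/9)

C = (-3, 16/9)
F = (-13, -11)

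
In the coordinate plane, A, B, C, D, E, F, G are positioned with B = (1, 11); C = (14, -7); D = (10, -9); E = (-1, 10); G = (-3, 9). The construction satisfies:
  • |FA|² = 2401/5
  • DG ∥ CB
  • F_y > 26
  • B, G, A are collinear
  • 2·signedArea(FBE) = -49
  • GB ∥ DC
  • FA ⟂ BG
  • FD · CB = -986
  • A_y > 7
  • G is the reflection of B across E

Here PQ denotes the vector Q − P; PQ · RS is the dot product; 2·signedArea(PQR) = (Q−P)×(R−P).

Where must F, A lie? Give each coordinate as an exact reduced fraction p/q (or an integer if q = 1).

A = (-31/5, 37/5)
F = (-16, 27)

1. F_x = -16  [2·signedArea(FBE) = -49 ∩ FD · CB = -986]
2. F_y = 27  [2·signedArea(FBE) = -49 ∩ FD · CB = -986]
   → F = (-16, 27)
3. A_x = -31/5  [B, G, A are collinear ∩ FA ⟂ BG]
4. A_y = 37/5  [B, G, A are collinear ∩ FA ⟂ BG]
   → A = (-31/5, 37/5)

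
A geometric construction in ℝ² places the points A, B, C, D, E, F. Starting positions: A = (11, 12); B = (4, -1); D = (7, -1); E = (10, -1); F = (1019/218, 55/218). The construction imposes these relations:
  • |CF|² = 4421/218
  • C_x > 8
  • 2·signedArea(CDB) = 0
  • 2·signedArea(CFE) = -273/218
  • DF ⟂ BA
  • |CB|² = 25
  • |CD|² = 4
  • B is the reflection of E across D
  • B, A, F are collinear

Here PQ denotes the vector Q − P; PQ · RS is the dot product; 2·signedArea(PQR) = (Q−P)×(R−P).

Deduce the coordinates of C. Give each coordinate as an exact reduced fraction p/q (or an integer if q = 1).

C = (9, -1)

1. C_x = 9  [2·signedArea(CDB) = 0 ∩ 2·signedArea(CFE) = -273/218]
2. C_y = -1  [2·signedArea(CDB) = 0 ∩ 2·signedArea(CFE) = -273/218]
   → C = (9, -1)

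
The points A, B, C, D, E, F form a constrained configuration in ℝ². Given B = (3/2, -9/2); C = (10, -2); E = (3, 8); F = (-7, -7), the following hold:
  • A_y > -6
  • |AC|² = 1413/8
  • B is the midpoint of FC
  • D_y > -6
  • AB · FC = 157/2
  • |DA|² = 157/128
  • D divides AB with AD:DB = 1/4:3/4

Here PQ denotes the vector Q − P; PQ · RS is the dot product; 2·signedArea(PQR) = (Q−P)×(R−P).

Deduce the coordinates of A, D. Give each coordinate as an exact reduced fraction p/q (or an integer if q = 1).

1. A_x = -11/4  [line -17·x + -5·y + -151/2 = 0 ∩ |AC|² = 1413/8]
2. A_y = -23/4  [line -17·x + -5·y + -151/2 = 0 ∩ |AC|² = 1413/8]
   → A = (-11/4, -23/4)
3. D_x = -27/16  [D divides AB with AD:DB = 1/4:3/4]
4. D_y = -87/16  [D divides AB with AD:DB = 1/4:3/4]
   → D = (-27/16, -87/16)

A = (-11/4, -23/4)
D = (-27/16, -87/16)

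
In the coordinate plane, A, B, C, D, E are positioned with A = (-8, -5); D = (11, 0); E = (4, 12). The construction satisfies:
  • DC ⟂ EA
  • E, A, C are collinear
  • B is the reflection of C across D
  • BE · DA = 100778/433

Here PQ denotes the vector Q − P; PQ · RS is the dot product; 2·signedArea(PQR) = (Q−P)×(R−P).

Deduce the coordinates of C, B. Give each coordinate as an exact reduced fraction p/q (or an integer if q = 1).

1. C_x = 292/433  [E, A, C are collinear ∩ DC ⟂ EA]
2. C_y = 3156/433  [E, A, C are collinear ∩ DC ⟂ EA]
   → C = (292/433, 3156/433)
3. B_x = 9234/433  [B is the reflection of C across D]
4. B_y = -3156/433  [B is the reflection of C across D]
   → B = (9234/433, -3156/433)

B = (9234/433, -3156/433)
C = (292/433, 3156/433)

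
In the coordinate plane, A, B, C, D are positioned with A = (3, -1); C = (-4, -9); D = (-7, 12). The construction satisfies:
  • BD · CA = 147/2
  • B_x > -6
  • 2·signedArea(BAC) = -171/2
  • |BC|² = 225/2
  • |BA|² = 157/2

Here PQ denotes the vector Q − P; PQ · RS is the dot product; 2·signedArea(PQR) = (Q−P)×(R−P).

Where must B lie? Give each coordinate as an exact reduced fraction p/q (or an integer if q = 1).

B = (-11/2, 3/2)

1. B_x = -11/2  [BD · CA = 147/2 ∩ 2·signedArea(BAC) = -171/2]
2. B_y = 3/2  [BD · CA = 147/2 ∩ 2·signedArea(BAC) = -171/2]
   → B = (-11/2, 3/2)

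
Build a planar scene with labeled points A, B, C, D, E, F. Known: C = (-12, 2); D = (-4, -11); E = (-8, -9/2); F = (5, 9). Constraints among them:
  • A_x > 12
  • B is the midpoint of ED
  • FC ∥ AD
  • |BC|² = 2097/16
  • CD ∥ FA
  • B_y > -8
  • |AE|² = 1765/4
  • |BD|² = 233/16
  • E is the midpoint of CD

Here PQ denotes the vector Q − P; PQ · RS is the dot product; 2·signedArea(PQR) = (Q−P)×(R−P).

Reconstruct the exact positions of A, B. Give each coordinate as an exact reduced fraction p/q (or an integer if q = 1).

1. A_x = 13  [FC ∥ AD ∩ CD ∥ FA]
2. A_y = -4  [FC ∥ AD ∩ CD ∥ FA]
   → A = (13, -4)
3. B_x = -6  [B is the midpoint of ED]
4. B_y = -31/4  [B is the midpoint of ED]
   → B = (-6, -31/4)

A = (13, -4)
B = (-6, -31/4)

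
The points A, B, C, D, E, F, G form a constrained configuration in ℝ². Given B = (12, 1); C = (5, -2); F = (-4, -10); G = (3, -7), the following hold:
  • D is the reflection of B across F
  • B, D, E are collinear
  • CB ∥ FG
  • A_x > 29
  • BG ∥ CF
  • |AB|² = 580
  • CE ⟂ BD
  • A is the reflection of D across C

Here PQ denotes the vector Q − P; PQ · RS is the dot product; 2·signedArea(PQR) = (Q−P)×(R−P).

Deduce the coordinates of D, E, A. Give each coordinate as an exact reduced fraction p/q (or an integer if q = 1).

1. D_x = -20  [D is the reflection of B across F]
2. D_y = -21  [D is the reflection of B across F]
   → D = (-20, -21)
3. E_x = 76/13  [B, D, E are collinear ∩ CE ⟂ BD]
4. E_y = -42/13  [B, D, E are collinear ∩ CE ⟂ BD]
   → E = (76/13, -42/13)
5. A_x = 30  [A is the reflection of D across C]
6. A_y = 17  [A is the reflection of D across C]
   → A = (30, 17)

A = (30, 17)
D = (-20, -21)
E = (76/13, -42/13)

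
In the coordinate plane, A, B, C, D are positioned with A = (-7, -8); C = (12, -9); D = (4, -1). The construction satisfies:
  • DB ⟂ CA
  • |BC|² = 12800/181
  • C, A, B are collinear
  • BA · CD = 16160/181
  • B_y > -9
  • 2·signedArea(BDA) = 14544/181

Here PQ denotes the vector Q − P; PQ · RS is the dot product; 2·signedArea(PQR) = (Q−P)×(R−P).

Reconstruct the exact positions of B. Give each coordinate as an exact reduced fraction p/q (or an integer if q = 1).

1. B_x = 652/181  [C, A, B are collinear ∩ DB ⟂ CA]
2. B_y = -1549/181  [C, A, B are collinear ∩ DB ⟂ CA]
   → B = (652/181, -1549/181)

B = (652/181, -1549/181)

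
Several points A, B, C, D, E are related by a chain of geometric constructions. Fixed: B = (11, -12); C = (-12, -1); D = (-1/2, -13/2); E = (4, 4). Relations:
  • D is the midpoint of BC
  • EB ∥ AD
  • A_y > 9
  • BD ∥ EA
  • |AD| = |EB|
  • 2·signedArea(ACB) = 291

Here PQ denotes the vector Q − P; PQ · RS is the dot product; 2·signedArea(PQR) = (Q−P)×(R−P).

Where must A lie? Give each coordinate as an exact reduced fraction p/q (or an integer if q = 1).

A = (-15/2, 19/2)

1. A_x = -15/2  [EB ∥ AD ∩ BD ∥ EA]
2. A_y = 19/2  [EB ∥ AD ∩ BD ∥ EA]
   → A = (-15/2, 19/2)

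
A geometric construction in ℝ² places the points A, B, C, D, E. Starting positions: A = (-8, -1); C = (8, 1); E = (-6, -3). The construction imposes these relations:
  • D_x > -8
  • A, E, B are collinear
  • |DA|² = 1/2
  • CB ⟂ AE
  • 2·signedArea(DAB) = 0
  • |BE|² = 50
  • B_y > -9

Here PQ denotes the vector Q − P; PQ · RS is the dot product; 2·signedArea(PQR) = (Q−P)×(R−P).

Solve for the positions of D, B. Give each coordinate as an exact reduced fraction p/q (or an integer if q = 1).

B = (-1, -8)
D = (-15/2, -3/2)

1. B_x = -1  [A, E, B are collinear ∩ CB ⟂ AE]
2. B_y = -8  [A, E, B are collinear ∩ CB ⟂ AE]
   → B = (-1, -8)
3. D_x = -15/2  [line 7·x + 7·y + 63 = 0 ∩ |DA|² = 1/2]
4. D_y = -3/2  [line 7·x + 7·y + 63 = 0 ∩ |DA|² = 1/2]
   → D = (-15/2, -3/2)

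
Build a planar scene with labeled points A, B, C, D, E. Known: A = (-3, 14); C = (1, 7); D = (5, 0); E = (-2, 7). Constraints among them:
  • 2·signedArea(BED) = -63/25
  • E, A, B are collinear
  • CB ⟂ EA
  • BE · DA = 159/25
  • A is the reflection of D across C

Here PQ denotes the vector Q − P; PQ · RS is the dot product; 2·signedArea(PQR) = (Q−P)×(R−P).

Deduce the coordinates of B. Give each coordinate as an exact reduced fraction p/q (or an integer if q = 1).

1. B_x = -97/50  [E, A, B are collinear ∩ CB ⟂ EA]
2. B_y = 329/50  [E, A, B are collinear ∩ CB ⟂ EA]
   → B = (-97/50, 329/50)

B = (-97/50, 329/50)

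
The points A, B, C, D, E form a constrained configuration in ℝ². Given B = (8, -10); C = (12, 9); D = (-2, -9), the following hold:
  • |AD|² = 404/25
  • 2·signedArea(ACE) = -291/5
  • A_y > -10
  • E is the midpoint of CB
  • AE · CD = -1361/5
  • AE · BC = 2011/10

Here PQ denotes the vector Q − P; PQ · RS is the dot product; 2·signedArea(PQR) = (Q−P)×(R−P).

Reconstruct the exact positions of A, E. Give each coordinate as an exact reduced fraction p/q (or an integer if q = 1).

A = (2, -47/5)
E = (10, -1/2)

1. E_x = 10  [E is the midpoint of CB]
2. E_y = -1/2  [E is the midpoint of CB]
   → E = (10, -1/2)
3. A_x = 2  [AE · BC = 2011/10 ∩ 2·signedArea(ACE) = -291/5]
4. A_y = -47/5  [AE · BC = 2011/10 ∩ 2·signedArea(ACE) = -291/5]
   → A = (2, -47/5)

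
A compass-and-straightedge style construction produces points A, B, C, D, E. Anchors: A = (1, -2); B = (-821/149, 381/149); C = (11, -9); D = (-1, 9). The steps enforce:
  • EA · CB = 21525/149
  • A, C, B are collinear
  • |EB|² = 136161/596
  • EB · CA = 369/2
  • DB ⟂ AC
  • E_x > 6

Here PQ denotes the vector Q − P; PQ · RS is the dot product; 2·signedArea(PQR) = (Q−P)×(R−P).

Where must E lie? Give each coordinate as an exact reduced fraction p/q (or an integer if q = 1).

E = (1024/149, -1821/298)

1. E_x = 1024/149  [line 10·x + -7·y + -223/2 = 0 ∩ |EB|² = 136161/596]
2. E_y = -1821/298  [line 10·x + -7·y + -223/2 = 0 ∩ |EB|² = 136161/596]
   → E = (1024/149, -1821/298)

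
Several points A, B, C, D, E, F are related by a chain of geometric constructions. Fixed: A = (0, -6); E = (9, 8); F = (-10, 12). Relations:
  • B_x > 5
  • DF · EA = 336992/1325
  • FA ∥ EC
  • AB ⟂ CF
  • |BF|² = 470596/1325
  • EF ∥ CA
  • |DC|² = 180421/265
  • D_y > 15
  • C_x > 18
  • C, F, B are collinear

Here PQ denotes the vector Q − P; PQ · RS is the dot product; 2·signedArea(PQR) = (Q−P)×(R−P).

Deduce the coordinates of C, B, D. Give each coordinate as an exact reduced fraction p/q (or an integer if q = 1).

1. C_x = 19  [EF ∥ CA ∩ FA ∥ EC]
2. C_y = -10  [EF ∥ CA ∩ FA ∥ EC]
   → C = (19, -10)
3. B_x = 6644/1325  [C, F, B are collinear ∩ AB ⟂ CF]
4. B_y = 808/1325  [C, F, B are collinear ∩ AB ⟂ CF]
   → B = (6644/1325, 808/1325)
5. D_x = 17206/1325  [line 9·x + 14·y + -440342/1325 = 0 ∩ |DC|² = 180421/265]
6. D_y = 20392/1325  [line 9·x + 14·y + -440342/1325 = 0 ∩ |DC|² = 180421/265]
   → D = (17206/1325, 20392/1325)

B = (6644/1325, 808/1325)
C = (19, -10)
D = (17206/1325, 20392/1325)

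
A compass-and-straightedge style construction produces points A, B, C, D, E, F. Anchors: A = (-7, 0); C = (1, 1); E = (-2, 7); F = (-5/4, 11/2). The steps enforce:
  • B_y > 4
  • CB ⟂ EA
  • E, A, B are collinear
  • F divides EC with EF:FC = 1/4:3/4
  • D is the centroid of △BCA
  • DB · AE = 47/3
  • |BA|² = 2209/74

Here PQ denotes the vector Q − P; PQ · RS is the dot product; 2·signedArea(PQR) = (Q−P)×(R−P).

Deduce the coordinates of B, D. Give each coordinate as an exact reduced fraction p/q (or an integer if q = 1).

B = (-283/74, 329/74)
D = (-727/222, 403/222)

1. B_x = -283/74  [E, A, B are collinear ∩ CB ⟂ EA]
2. B_y = 329/74  [E, A, B are collinear ∩ CB ⟂ EA]
   → B = (-283/74, 329/74)
3. D_x = -727/222  [D is the centroid of △BCA]
4. D_y = 403/222  [D is the centroid of △BCA]
   → D = (-727/222, 403/222)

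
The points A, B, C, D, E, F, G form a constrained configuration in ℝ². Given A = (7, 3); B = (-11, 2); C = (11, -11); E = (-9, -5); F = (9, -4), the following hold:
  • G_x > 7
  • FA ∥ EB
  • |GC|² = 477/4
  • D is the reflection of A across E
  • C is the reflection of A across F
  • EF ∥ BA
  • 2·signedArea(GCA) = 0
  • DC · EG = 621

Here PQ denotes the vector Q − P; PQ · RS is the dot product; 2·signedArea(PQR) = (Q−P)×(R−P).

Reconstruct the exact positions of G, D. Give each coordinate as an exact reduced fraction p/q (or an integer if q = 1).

1. D_x = -25  [D is the reflection of A across E]
2. D_y = -13  [D is the reflection of A across E]
   → D = (-25, -13)
3. G_x = 8  [2·signedArea(GCA) = 0 ∩ DC · EG = 621]
4. G_y = -1/2  [2·signedArea(GCA) = 0 ∩ DC · EG = 621]
   → G = (8, -1/2)

D = (-25, -13)
G = (8, -1/2)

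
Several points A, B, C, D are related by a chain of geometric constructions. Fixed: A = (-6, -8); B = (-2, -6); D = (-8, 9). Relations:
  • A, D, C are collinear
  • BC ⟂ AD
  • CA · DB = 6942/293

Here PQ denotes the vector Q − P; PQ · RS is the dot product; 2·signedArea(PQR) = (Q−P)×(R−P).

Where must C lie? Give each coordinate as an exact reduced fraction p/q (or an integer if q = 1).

C = (-1810/293, -1902/293)

1. C_x = -1810/293  [A, D, C are collinear ∩ BC ⟂ AD]
2. C_y = -1902/293  [A, D, C are collinear ∩ BC ⟂ AD]
   → C = (-1810/293, -1902/293)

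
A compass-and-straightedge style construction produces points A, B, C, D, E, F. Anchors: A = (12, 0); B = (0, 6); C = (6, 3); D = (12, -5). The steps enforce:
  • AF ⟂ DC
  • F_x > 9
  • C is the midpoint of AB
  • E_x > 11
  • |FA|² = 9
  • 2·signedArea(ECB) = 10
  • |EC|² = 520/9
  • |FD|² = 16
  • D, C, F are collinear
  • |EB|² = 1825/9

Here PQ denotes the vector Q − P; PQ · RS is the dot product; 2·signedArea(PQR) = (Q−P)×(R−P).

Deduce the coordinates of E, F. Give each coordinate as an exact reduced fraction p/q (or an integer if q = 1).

1. E_x = 12  [line -3·x + -6·y + 26 = 0 ∩ |EB|² = 1825/9]
2. E_y = -5/3  [line -3·x + -6·y + 26 = 0 ∩ |EB|² = 1825/9]
   → E = (12, -5/3)
3. F_x = 48/5  [D, C, F are collinear ∩ AF ⟂ DC]
4. F_y = -9/5  [D, C, F are collinear ∩ AF ⟂ DC]
   → F = (48/5, -9/5)

E = (12, -5/3)
F = (48/5, -9/5)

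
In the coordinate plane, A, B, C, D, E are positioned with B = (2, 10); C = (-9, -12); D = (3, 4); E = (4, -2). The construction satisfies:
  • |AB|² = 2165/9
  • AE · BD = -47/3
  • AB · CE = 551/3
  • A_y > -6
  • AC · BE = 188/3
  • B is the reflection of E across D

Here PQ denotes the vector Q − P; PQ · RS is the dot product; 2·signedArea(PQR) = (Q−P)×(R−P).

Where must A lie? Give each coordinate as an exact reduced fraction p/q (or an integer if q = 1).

1. A_x = -1/3  [AE · BD = -47/3 ∩ AB · CE = 551/3]
2. A_y = -16/3  [AE · BD = -47/3 ∩ AB · CE = 551/3]
   → A = (-1/3, -16/3)

A = (-1/3, -16/3)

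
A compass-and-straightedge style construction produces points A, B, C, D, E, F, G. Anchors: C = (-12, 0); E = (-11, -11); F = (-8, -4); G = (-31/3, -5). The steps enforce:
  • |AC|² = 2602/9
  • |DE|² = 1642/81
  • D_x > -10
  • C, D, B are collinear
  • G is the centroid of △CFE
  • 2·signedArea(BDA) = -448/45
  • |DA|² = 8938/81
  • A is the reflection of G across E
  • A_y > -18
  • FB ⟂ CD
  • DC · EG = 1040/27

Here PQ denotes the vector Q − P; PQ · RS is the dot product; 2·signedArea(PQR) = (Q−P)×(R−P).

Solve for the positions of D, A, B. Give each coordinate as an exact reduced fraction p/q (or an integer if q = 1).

1. D_x = -88/9  [line -2/3·x + -6·y + -1256/27 = 0 ∩ |DE|² = 1642/81]
2. D_y = -20/3  [line -2/3·x + -6·y + -1256/27 = 0 ∩ |DE|² = 1642/81]
   → D = (-88/9, -20/3)
3. A_x = -35/3  [A is the reflection of G across E]
4. A_y = -17  [A is the reflection of G across E]
   → A = (-35/3, -17)
5. B_x = -52/5  [C, D, B are collinear ∩ FB ⟂ CD]
6. B_y = -24/5  [C, D, B are collinear ∩ FB ⟂ CD]
   → B = (-52/5, -24/5)

A = (-35/3, -17)
B = (-52/5, -24/5)
D = (-88/9, -20/3)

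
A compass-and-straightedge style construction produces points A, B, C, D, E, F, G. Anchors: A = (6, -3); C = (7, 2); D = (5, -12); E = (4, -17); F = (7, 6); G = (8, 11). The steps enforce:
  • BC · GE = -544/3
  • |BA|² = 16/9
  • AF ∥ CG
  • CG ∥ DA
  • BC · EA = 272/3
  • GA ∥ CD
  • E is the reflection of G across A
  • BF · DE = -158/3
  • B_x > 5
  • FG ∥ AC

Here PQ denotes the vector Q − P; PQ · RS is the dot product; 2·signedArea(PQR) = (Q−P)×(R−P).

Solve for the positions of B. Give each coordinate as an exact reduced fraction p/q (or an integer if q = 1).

B = (6, -13/3)

1. B_x = 6  [BC · GE = -544/3 ∩ BF · DE = -158/3]
2. B_y = -13/3  [BC · GE = -544/3 ∩ BF · DE = -158/3]
   → B = (6, -13/3)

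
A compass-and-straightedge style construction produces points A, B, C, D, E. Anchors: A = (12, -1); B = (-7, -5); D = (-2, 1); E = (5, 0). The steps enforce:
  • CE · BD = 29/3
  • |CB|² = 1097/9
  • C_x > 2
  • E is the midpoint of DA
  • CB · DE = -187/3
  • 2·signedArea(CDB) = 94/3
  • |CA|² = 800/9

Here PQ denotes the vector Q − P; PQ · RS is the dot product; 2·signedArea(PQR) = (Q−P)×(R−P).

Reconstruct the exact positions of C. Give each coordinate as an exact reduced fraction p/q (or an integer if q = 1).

1. C_x = 8/3  [CB · DE = -187/3 ∩ CE · BD = 29/3]
2. C_y = 1/3  [CB · DE = -187/3 ∩ CE · BD = 29/3]
   → C = (8/3, 1/3)

C = (8/3, 1/3)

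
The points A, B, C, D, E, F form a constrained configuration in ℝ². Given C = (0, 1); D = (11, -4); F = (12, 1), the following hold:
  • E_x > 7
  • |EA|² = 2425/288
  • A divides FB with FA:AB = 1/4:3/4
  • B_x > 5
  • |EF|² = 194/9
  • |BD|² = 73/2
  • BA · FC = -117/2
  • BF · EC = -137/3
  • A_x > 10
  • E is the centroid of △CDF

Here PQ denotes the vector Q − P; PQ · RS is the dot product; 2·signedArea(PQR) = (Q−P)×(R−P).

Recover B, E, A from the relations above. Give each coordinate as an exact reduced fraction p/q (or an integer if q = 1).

A = (83/8, 3/8)
B = (11/2, -3/2)
E = (23/3, -2/3)

1. E_x = 23/3  [E is the centroid of △CDF]
2. E_y = -2/3  [E is the centroid of △CDF]
   → E = (23/3, -2/3)
3. B_x = 11/2  [line 23/3·x + -5/3·y + -134/3 = 0 ∩ |BD|² = 73/2]
4. B_y = -3/2  [line 23/3·x + -5/3·y + -134/3 = 0 ∩ |BD|² = 73/2]
   → B = (11/2, -3/2)
5. A_x = 83/8  [BA · FC = -117/2 ∩ A divides FB with FA:AB = 1/4:3/4]
6. A_y = 3/8  [BA · FC = -117/2 ∩ A divides FB with FA:AB = 1/4:3/4]
   → A = (83/8, 3/8)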